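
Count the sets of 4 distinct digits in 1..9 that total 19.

4 distinct digits from 1–9 sum between 10 and 30.

11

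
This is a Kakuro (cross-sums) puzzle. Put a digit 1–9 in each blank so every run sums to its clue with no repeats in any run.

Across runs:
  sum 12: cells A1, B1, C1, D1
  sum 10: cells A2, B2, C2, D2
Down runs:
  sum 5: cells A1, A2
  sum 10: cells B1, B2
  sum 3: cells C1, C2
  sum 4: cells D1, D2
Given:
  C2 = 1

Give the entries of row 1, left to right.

10 in 4 cells must be {1,2,3,4}; 3 in 2 cells must be {1,2}; 4 in 2 cells must be {1,3}.
C1 = 3 − 1 = 2 completes the 3 down.
D2 = 3: the only remaining digit allowed by both the 10 across and the 4 down.
D1 = 4 − 3 = 1 completes the 4 down.
Nothing is forced directly, so branch on A1, whose candidates are 3 or 4. If A1 = 4: then B1 would have to be in {5} for the 12 across but in {1,2,3,4,6,7,8,9} for the 10 down — contradiction. So A1 = 3.
B1 = 12 − 6 = 6 completes the 12 across.
A2 = 5 − 3 = 2 completes the 5 down.
B2 = 10 − 6 = 4 completes the 10 across.

3, 6, 2, 1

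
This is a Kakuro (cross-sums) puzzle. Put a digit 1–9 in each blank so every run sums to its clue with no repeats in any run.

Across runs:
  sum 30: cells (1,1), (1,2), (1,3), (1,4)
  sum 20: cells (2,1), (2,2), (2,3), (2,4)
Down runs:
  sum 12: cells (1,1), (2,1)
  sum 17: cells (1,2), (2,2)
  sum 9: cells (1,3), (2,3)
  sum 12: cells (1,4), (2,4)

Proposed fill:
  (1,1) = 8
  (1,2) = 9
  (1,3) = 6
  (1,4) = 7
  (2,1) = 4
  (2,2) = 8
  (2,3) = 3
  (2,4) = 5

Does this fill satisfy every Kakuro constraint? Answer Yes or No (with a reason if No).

Yes

Across: 8+9+6+7=30; 4+8+3+5=20. Down: 8+4=12; 9+8=17; 6+3=9; 7+5=12. No digit repeats within any run.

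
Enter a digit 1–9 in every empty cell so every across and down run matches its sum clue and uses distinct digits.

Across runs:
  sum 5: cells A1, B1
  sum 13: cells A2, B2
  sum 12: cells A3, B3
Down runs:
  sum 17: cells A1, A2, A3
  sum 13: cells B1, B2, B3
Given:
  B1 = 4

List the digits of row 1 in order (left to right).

A1 = 5 − 4 = 1 completes the 5 across.
Nothing is forced directly, so branch on A2, whose candidates are 7 or 9. If A2 = 9: then B2 would have to be in {4} for the 13 across but in {1,2,3,6,7,8} for the 13 down — contradiction. So A2 = 7.
B2 = 13 − 7 = 6 completes the 13 across.
A3 = 17 − 8 = 9 completes the 17 down.
B3 = 12 − 9 = 3 completes the 12 across.

1, 4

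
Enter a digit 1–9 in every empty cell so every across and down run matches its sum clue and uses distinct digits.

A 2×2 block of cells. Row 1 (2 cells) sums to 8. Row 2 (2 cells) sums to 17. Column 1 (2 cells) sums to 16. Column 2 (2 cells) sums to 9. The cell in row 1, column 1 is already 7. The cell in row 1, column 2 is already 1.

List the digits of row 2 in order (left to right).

9 8

17 in 2 cells must be {8,9}; 16 in 2 cells must be {7,9}.
(2,1) = 16 − 7 = 9 completes the 16 down.
(2,2) = 17 − 9 = 8 completes the 17 across.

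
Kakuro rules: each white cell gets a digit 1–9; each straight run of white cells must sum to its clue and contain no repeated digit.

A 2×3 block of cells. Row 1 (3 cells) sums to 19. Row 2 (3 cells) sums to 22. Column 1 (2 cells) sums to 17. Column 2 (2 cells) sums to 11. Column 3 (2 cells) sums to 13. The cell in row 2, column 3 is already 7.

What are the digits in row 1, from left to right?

8 5 6

17 in 2 cells must be {8,9}.
(1,3) = 13 − 7 = 6 completes the 13 down.
Given what's placed, (2,1) must be 9 to fit the 22 across and 17 down.
(2,2) = 22 − 16 = 6 completes the 22 across.
(1,1) = 17 − 9 = 8 completes the 17 down.
(1,2) = 19 − 14 = 5 completes the 19 across.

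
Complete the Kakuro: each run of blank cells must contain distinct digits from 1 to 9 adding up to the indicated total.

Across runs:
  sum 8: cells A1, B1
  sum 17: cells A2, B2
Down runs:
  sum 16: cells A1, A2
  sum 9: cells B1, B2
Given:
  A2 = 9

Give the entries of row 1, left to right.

17 in 2 cells must be {8,9}; 16 in 2 cells must be {7,9}.
A1 = 16 − 9 = 7 completes the 16 down.
B1 = 8 − 7 = 1 completes the 8 across.
B2 = 17 − 9 = 8 completes the 17 across.

7 1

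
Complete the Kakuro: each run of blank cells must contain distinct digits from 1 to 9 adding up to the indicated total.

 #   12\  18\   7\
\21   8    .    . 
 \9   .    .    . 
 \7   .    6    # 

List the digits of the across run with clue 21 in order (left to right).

R3C1 = 7 − 6 = 1 completes the 7 across.
R2C1 = 12 − 9 = 3 completes the 12 down.
No cell is forced outright now. R2C2 can only be 4 or 5 (the digits allowed by both its 9 across and its 18 down). If R2C2 = 4: then R1C2 would have to be in {4,6,7,9} for the 21 across but in {8} for the 18 down — contradiction. So R2C2 = 5.
R1C2 = 18 − 11 = 7 completes the 18 down.
R1C3 = 21 − 15 = 6 completes the 21 across.
R2C3 = 9 − 8 = 1 completes the 9 across.

8, 7, 6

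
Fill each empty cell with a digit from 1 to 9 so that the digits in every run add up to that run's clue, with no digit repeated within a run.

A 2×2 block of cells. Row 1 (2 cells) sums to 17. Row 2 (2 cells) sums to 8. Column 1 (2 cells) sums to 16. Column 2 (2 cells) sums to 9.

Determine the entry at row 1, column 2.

8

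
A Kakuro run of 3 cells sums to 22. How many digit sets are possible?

2

3 distinct digits from 1–9 sum between 6 and 24.
Enumerating: {5,8,9}, {6,7,9}.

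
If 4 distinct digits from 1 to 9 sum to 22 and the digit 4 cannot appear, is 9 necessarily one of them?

Counterexample: {1,6,7,8} sums to 22 under that restriction without using 9.

No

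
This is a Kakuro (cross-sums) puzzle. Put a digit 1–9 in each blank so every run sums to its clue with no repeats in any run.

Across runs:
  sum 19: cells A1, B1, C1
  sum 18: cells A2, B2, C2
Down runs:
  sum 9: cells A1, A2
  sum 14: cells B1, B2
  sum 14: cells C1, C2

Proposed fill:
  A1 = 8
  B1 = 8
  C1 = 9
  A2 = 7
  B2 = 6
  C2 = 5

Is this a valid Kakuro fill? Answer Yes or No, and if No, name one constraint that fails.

No — the down run A1–A2 sums to 15, not 9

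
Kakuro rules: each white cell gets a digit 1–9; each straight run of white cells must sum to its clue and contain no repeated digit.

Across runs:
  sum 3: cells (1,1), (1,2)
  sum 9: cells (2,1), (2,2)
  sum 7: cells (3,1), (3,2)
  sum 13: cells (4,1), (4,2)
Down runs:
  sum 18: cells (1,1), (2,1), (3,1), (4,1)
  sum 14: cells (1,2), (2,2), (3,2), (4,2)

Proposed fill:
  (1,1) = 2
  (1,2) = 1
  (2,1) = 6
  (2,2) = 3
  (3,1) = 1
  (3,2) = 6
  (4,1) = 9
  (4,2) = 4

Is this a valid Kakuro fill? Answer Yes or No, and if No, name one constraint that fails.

Yes

Across: 2+1=3; 6+3=9; 1+6=7; 9+4=13. Down: 2+6+1+9=18; 1+3+6+4=14. No digit repeats within any run.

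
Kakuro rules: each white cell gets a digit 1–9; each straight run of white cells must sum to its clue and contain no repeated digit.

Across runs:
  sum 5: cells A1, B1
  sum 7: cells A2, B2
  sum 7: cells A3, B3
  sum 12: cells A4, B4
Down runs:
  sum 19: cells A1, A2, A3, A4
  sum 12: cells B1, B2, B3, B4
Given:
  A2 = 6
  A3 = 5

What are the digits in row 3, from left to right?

Given what's placed, A1 must be 1 to fit the 5 across and 19 down.
B1 = 5 − 1 = 4 completes the 5 across.
B2 = 7 − 6 = 1 completes the 7 across.
B3 = 7 − 5 = 2 completes the 7 across.
A4 = 19 − 12 = 7 completes the 19 down.
B4 = 12 − 7 = 5 completes the 12 across.

5 2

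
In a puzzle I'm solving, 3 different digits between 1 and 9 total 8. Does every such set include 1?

Yes

Every partition of 8 into 3 distinct digits includes 1: {1,2,5}, {1,3,4}.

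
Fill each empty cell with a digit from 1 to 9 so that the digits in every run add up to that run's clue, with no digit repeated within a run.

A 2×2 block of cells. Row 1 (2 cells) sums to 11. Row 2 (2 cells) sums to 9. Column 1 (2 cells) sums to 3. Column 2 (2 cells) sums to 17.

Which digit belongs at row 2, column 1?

3 in 2 cells must be {1,2}; 17 in 2 cells must be {8,9}.
The 11 across and the 3 down share only 2, so (1,1) = 2.
(1,2) = 11 − 2 = 9 completes the 11 across.
(2,1) = 3 − 2 = 1 completes the 3 down.
(2,2) = 9 − 1 = 8 completes the 9 across.

1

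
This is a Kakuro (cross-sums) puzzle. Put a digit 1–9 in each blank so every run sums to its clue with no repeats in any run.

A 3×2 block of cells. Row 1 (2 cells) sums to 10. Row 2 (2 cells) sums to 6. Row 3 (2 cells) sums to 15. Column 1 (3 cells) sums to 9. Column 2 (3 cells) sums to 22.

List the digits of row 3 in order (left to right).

6 9

The 6 across and the 22 down share only 5, so (2,2) = 5.
The 15 across and the 9 down share only 6, so (3,1) = 6.
(3,2) = 15 − 6 = 9 completes the 15 across.
(1,2) = 22 − 14 = 8 completes the 22 down.
(2,1) = 6 − 5 = 1 completes the 6 across.
(1,1) = 10 − 8 = 2 completes the 10 across.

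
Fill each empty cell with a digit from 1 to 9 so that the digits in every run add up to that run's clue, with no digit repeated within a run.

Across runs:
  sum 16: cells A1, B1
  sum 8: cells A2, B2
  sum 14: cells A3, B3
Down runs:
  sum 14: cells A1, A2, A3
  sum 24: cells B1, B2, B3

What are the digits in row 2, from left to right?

16 in 2 cells must be {7,9}; 24 in 3 cells must be {7,8,9}.
The 8 across and the 24 down share only 7, so B2 = 7.
Given what's placed, B1 must be 9 to fit the 16 across and 24 down.
A2 = 8 − 7 = 1 completes the 8 across.
B3 = 24 − 16 = 8 completes the 24 down.
A1 = 16 − 9 = 7 completes the 16 across.
A3 = 14 − 8 = 6 completes the 14 across.

1, 7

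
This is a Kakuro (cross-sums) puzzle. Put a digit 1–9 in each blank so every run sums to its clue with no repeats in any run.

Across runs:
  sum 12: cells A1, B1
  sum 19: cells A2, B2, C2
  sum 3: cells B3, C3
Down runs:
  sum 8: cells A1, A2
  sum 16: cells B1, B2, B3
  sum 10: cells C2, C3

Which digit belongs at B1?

9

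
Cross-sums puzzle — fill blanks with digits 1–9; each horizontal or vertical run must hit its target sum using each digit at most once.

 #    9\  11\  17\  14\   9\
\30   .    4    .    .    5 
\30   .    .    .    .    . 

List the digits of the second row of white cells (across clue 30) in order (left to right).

2, 7, 9, 8, 4

17 in 2 cells must be {8,9}.
R1C3 = 8: the only remaining digit allowed by both the 30 across and the 17 down.
Given what's placed, R1C4 must be 6 to fit the 30 across and 14 down.
R2C2 = 11 − 4 = 7 completes the 11 down.
R2C3 = 17 − 8 = 9 completes the 17 down.
R2C4 = 14 − 6 = 8 completes the 14 down.
R2C5 = 9 − 5 = 4 completes the 9 down.
R1C1 = 30 − 23 = 7 completes the 30 across.
R2C1 = 30 − 28 = 2 completes the 30 across.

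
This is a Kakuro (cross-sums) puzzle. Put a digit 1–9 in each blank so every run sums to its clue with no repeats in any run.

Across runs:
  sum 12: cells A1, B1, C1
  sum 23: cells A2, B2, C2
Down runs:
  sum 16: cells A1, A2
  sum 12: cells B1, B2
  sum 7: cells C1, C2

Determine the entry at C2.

6

23 in 3 cells must be {6,8,9}; 16 in 2 cells must be {7,9}.
The 23 across and the 16 down share only 9, so A2 = 9.
Given what's placed, B2 must be 8 to fit the 23 across and 12 down.
C2 = 23 − 17 = 6 completes the 23 across.
A1 = 16 − 9 = 7 completes the 16 down.
B1 = 12 − 8 = 4 completes the 12 down.
C1 = 12 − 11 = 1 completes the 12 across.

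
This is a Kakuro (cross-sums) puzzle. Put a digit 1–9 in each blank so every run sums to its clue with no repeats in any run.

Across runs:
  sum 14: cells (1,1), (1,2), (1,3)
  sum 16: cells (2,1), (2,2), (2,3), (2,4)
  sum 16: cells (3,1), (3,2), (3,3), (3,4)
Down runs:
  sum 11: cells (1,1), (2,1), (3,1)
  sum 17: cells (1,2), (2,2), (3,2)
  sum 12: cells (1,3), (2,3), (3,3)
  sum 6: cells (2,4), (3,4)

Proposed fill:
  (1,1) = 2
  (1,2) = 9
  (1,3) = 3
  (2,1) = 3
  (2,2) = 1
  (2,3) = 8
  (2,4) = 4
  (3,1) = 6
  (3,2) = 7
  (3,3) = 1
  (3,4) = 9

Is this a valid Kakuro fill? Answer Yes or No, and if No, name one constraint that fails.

No — the across run (3,1)–(3,4) sums to 23, not 16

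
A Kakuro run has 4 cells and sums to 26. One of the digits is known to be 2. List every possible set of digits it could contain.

4 distinct digits from 1–9 sum between 10 and 30.
Keeping only sets containing 2.
Only one set works: {2,7,8,9}.

{2,7,8,9}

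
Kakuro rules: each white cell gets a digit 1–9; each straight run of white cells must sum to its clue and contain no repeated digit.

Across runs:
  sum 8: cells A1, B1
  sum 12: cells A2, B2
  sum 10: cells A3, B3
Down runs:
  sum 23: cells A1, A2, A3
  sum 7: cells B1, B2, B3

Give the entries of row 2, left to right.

8 4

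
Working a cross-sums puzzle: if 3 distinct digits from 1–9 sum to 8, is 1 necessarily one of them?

Every partition of 8 into 3 distinct digits includes 1: {1,2,5}, {1,3,4}.

Yes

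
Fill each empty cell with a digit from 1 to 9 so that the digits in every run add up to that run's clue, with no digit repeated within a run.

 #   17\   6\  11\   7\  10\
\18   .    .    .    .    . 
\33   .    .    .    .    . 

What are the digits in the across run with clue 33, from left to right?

17 in 2 cells must be {8,9}.
Only 8 fits R1C1 under both its across sum 18 and down sum 17.
R2C1 = 17 − 8 = 9 completes the 17 down.
Nothing is forced directly, so branch on R2C2, whose candidates are 4 or 5. If R2C2 = 4: that forces R1C2 = 2, R2C4 = 5, after which R1C4 would have to be in {1,3,4} for the 18 across but in {2} for the 7 down — contradiction. So R2C2 = 5.
R1C2 = 6 − 5 = 1 completes the 6 down.
R2C4 = 4: the only remaining digit allowed by both the 33 across and the 7 down.
R1C4 = 7 − 4 = 3 completes the 7 down.
Nothing is forced directly, so branch on R2C3, whose candidates are 7 or 8. If R2C3 = 8: then R1C3 would have to be in {2,4} for the 18 across but in {3} for the 11 down — contradiction. So R2C3 = 7.
R1C3 = 11 − 7 = 4 completes the 11 down.
R1C5 = 18 − 16 = 2 completes the 18 across.
R2C5 = 33 − 25 = 8 completes the 33 across.

9 5 7 4 8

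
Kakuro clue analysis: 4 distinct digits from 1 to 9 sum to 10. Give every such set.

{1,2,3,4}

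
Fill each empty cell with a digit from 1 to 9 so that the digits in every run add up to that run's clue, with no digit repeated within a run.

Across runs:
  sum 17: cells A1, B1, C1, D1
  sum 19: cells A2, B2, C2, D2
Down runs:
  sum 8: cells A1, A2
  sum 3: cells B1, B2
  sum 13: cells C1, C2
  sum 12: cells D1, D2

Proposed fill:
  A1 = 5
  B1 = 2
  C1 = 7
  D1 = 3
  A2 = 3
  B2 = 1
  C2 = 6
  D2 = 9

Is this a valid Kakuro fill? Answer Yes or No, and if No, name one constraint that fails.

Across: 5+2+7+3=17; 3+1+6+9=19. Down: 5+3=8; 2+1=3; 7+6=13; 3+9=12. No digit repeats within any run.

Yes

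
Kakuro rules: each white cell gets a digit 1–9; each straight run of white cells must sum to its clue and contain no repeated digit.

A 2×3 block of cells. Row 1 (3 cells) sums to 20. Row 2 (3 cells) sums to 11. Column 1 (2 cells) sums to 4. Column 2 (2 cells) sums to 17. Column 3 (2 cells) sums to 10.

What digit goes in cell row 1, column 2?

4 in 2 cells must be {1,3}; 17 in 2 cells must be {8,9}.
The 20 across and the 4 down share only 3, so (1,1) = 3.
(2,1) = 4 − 3 = 1 completes the 4 down.
Given what's placed, (2,2) must be 8 to fit the 11 across and 17 down.
(2,3) = 11 − 9 = 2 completes the 11 across.
(1,2) = 17 − 8 = 9 completes the 17 down.
(1,3) = 20 − 12 = 8 completes the 20 across.

9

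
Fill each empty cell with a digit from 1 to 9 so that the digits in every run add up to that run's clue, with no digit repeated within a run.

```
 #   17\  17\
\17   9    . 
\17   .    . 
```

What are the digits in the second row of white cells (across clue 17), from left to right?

17 in 2 cells must be {8,9}.
R1C2 = 17 − 9 = 8 completes the 17 across.
R2C1 = 17 − 9 = 8 completes the 17 down.
R2C2 = 17 − 8 = 9 completes the 17 across.

8, 9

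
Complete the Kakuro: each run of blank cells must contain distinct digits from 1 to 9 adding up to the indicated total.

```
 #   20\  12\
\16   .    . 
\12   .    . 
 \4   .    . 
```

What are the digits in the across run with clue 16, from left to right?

16 in 2 cells must be {7,9}; 4 in 2 cells must be {1,3}.
The 4 across and the 20 down share only 3, so R3C1 = 3.
R3C2 = 4 − 3 = 1 completes the 4 across.
Given what's placed, R1C1 must be 9 to fit the 16 across and 20 down.
R1C2 = 16 − 9 = 7 completes the 16 across.
R2C1 = 20 − 12 = 8 completes the 20 down.
R2C2 = 12 − 8 = 4 completes the 12 across.

9 7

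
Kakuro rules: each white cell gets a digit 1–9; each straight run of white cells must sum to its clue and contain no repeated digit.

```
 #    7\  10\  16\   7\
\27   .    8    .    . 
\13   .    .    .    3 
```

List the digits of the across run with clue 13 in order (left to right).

16 in 2 cells must be {7,9}.
R1C4 = 7 − 3 = 4 completes the 7 down.
R2C2 = 10 − 8 = 2 completes the 10 down.
R2C3 = 7: the only remaining digit allowed by both the 13 across and the 16 down.
R1C1 = 6: the only remaining digit allowed by both the 27 across and the 7 down.
R1C3 = 27 − 18 = 9 completes the 27 across.
R2C1 = 13 − 12 = 1 completes the 13 across.

1 2 7 3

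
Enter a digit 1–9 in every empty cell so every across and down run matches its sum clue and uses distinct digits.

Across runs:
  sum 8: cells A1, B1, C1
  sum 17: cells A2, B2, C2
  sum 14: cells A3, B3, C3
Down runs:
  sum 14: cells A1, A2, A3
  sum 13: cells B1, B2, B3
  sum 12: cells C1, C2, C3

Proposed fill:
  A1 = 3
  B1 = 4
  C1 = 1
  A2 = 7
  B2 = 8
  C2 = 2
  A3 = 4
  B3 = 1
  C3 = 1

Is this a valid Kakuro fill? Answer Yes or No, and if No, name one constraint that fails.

No — the down run C1–C3 sums to 4, not 12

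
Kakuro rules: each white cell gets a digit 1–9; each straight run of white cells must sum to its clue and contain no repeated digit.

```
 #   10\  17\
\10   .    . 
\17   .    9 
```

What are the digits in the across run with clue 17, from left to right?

17 in 2 cells must be {8,9}.
R1C2 = 17 − 9 = 8 completes the 17 down.
R2C1 = 17 − 9 = 8 completes the 17 across.
R1C1 = 10 − 8 = 2 completes the 10 across.

8, 9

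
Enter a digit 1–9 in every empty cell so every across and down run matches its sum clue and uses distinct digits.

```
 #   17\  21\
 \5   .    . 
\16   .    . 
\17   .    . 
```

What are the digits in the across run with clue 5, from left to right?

1, 4

16 in 2 cells must be {7,9}; 17 in 2 cells must be {8,9}.
The 5 across and the 21 down share only 4, so R1C2 = 4.
Given what's placed, R2C2 must be 9 to fit the 16 across and 21 down.
R3C2 = 21 − 13 = 8 completes the 21 down.
R1C1 = 5 − 4 = 1 completes the 5 across.
R2C1 = 16 − 9 = 7 completes the 16 across.
R3C1 = 17 − 8 = 9 completes the 17 across.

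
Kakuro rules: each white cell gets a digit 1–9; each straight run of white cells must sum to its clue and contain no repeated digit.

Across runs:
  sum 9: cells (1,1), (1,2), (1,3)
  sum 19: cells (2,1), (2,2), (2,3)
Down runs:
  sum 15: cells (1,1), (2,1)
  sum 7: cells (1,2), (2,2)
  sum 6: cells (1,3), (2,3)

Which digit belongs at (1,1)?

6

The 9 across and the 15 down share only 6, so (1,1) = 6.
(2,1) = 15 − 6 = 9 completes the 15 down.
Nothing is forced directly, so branch on (2,3), whose candidates are 2 or 4. If (2,3) = 2: then (1,3) would have to be in {1,2} for the 9 across but in {4} for the 6 down — contradiction. So (2,3) = 4.
(1,3) = 6 − 4 = 2 completes the 6 down.
(2,2) = 19 − 13 = 6 completes the 19 across.
(1,2) = 9 − 8 = 1 completes the 9 across.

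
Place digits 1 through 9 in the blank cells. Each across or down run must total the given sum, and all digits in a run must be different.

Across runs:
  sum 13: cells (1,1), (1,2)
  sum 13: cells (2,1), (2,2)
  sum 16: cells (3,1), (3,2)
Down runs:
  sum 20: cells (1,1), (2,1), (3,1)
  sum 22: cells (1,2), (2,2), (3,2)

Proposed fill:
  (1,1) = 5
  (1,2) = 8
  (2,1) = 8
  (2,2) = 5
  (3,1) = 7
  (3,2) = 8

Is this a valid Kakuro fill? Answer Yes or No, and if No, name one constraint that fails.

No — the across run (3,1)–(3,2) sums to 15, not 16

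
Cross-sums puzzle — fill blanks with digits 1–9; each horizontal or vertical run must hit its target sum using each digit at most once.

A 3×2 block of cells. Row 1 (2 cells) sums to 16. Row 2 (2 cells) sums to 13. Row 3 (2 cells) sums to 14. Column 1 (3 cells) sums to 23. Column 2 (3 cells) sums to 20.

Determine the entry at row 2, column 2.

16 in 2 cells must be {7,9}; 23 in 3 cells must be {6,8,9}.
The 16 across and the 23 down share only 9, so (1,1) = 9.
(1,2) = 16 − 9 = 7 completes the 16 across.
Nothing is forced directly, so branch on (2,1), whose candidates are 6 or 8. If (2,1) = 6: then (2,2) would have to be in {7} for the 13 across but in {4,5,8,9} for the 20 down — contradiction. So (2,1) = 8.
(2,2) = 13 − 8 = 5 completes the 13 across.
(3,1) = 23 − 17 = 6 completes the 23 down.
(3,2) = 14 − 6 = 8 completes the 14 across.

5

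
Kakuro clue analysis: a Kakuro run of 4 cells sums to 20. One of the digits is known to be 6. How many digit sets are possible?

6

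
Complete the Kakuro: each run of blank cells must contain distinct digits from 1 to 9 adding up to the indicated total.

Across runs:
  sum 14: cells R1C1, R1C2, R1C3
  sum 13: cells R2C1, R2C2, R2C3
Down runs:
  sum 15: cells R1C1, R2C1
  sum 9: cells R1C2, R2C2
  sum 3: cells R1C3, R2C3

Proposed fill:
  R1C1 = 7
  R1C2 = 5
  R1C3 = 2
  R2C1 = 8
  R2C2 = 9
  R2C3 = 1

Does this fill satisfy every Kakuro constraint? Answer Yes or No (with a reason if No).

No — the across run R2C1–R2C3 sums to 18, not 13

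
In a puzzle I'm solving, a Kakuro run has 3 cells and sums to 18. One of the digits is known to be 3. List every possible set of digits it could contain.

{3,6,9}; {3,7,8}

3 distinct digits from 1–9 sum between 6 and 24.
Keeping only sets containing 3.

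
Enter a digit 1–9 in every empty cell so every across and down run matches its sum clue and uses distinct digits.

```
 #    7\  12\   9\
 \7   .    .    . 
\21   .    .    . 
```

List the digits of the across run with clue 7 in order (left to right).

1 4 2

7 in 3 cells must be {1,2,4}.
The 7 across and the 12 down share only 4, so R1C2 = 4.
R2C2 = 12 − 4 = 8 completes the 12 down.
Nothing is forced directly, so branch on R2C1, whose candidates are 4 or 6. If R2C1 = 4: then R1C1 would have to be in {1,2} for the 7 across but in {3} for the 7 down — contradiction. So R2C1 = 6.
R1C1 = 7 − 6 = 1 completes the 7 down.
R1C3 = 7 − 5 = 2 completes the 7 across.
R2C3 = 21 − 14 = 7 completes the 21 across.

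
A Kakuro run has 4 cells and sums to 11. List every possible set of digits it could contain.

4 distinct digits from 1–9 sum between 10 and 30.
Only one set works: {1,2,3,5}.

{1,2,3,5}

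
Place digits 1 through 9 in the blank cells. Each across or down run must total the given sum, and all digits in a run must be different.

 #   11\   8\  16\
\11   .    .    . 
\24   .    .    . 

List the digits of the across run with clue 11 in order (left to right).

3 1 7

24 in 3 cells must be {7,8,9}; 16 in 2 cells must be {7,9}.
The 11 across and the 16 down share only 7, so R1C3 = 7.
The 24 across and the 8 down share only 7, so R2C2 = 7.
R2C3 = 16 − 7 = 9 completes the 16 down.
R1C1 = 3: the only remaining digit allowed by both the 11 across and the 11 down.
R1C2 = 11 − 10 = 1 completes the 11 across.
R2C1 = 24 − 16 = 8 completes the 24 across.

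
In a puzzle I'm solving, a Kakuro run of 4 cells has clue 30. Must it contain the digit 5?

The only way to make 30 from 4 distinct digits is {6,7,8,9}, which does not contain 5.

No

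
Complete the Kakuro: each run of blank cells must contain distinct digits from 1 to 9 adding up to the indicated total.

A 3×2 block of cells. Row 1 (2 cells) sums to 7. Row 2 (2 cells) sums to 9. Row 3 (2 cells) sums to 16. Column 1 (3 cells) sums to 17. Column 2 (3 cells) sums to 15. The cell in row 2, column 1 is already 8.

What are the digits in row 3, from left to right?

16 in 2 cells must be {7,9}.
(2,2) = 9 − 8 = 1 completes the 9 across.
Given what's placed, (3,1) must be 7 to fit the 16 across and 17 down.
(3,2) = 16 − 7 = 9 completes the 16 across.
(1,1) = 17 − 15 = 2 completes the 17 down.
(1,2) = 7 − 2 = 5 completes the 7 across.

7 9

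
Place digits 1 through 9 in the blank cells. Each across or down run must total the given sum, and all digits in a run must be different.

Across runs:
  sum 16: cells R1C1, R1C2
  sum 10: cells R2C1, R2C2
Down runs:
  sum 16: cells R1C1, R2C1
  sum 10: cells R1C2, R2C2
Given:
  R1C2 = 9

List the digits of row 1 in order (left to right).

7, 9

16 in 2 cells must be {7,9}.
R1C1 = 16 − 9 = 7 completes the 16 across.
R2C1 = 16 − 7 = 9 completes the 16 down.
R2C2 = 10 − 9 = 1 completes the 10 across.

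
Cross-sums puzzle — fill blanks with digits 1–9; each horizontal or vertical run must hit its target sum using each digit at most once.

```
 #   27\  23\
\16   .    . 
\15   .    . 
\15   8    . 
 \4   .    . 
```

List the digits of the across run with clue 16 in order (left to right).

7, 9

16 in 2 cells must be {7,9}; 4 in 2 cells must be {1,3}.
R3C2 = 15 − 8 = 7 completes the 15 across.
Given what's placed, R4C1 must be 3 to fit the 4 across and 27 down.
R4C2 = 4 − 3 = 1 completes the 4 across.
R1C2 = 9: the only remaining digit allowed by both the 16 across and the 23 down.
R2C2 = 23 − 17 = 6 completes the 23 down.
R1C1 = 16 − 9 = 7 completes the 16 across.
R2C1 = 15 − 6 = 9 completes the 15 across.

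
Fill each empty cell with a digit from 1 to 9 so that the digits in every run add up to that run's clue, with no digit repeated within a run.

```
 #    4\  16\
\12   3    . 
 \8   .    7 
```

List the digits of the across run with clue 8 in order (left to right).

4 in 2 cells must be {1,3}; 16 in 2 cells must be {7,9}.
R1C2 = 12 − 3 = 9 completes the 12 across.
R2C1 = 8 − 7 = 1 completes the 8 across.

1 7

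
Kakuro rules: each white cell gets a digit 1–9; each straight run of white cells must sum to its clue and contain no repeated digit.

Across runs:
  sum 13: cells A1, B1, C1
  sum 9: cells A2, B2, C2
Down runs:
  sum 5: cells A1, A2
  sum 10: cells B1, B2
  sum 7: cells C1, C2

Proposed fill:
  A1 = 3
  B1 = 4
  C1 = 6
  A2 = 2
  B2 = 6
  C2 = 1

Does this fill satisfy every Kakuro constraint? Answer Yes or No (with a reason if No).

Yes

Across: 3+4+6=13; 2+6+1=9. Down: 3+2=5; 4+6=10; 6+1=7. No digit repeats within any run.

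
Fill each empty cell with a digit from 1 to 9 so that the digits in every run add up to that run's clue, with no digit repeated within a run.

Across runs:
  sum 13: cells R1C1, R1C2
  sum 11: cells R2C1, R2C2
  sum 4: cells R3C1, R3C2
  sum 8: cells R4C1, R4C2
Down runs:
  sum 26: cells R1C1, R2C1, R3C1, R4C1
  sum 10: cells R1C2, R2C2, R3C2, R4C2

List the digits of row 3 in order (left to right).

3, 1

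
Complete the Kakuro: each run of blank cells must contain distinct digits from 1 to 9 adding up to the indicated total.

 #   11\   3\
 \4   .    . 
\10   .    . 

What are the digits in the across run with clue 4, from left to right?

3 1

4 in 2 cells must be {1,3}; 3 in 2 cells must be {1,2}.
The 4 across and the 11 down share only 3, so R1C1 = 3.
R1C2 = 4 − 3 = 1 completes the 4 across.
R2C1 = 11 − 3 = 8 completes the 11 down.
R2C2 = 10 − 8 = 2 completes the 10 across.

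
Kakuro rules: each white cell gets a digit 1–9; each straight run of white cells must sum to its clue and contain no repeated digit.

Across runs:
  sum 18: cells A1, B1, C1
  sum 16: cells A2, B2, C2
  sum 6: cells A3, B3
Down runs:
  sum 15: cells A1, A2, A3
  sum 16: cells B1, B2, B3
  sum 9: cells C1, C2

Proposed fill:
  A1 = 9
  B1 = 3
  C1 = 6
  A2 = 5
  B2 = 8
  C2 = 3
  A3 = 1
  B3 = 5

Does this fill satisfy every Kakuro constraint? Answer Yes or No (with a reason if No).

Across: 9+3+6=18; 5+8+3=16; 1+5=6. Down: 9+5+1=15; 3+8+5=16; 6+3=9. No digit repeats within any run.

Yes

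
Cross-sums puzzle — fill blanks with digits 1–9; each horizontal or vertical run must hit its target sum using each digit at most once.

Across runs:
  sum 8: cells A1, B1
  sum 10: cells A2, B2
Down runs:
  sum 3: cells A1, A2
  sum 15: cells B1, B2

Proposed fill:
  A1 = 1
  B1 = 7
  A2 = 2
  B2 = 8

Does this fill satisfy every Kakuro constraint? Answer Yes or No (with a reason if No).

Across: 1+7=8; 2+8=10. Down: 1+2=3; 7+8=15. No digit repeats within any run.

Yes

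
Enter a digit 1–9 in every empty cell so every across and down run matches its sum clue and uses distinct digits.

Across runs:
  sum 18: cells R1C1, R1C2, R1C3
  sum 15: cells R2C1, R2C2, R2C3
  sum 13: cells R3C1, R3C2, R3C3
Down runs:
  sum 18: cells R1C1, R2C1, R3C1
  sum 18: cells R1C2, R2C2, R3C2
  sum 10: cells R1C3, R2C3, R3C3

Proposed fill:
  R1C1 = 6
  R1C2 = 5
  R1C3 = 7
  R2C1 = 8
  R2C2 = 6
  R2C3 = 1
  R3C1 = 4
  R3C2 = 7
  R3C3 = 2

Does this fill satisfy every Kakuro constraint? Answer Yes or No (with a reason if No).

Across: 6+5+7=18; 8+6+1=15; 4+7+2=13. Down: 6+8+4=18; 5+6+7=18; 7+1+2=10. No digit repeats within any run.

Yes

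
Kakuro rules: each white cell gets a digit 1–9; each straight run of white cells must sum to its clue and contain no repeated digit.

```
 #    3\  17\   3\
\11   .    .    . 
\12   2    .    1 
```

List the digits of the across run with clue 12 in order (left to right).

3 in 2 cells must be {1,2}; 17 in 2 cells must be {8,9}.
R1C1 = 3 − 2 = 1 completes the 3 down.
Given what's placed, R1C2 must be 8 to fit the 11 across and 17 down.
R1C3 = 11 − 9 = 2 completes the 11 across.
R2C2 = 12 − 3 = 9 completes the 12 across.

2 9 1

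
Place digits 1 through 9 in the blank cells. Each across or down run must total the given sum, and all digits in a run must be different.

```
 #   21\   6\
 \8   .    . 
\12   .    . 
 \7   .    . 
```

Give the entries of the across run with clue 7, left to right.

5, 2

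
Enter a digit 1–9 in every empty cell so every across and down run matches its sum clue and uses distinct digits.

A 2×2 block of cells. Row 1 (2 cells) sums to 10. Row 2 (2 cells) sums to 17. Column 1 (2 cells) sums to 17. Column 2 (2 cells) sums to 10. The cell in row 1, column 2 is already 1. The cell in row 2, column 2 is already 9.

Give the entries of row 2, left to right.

8 9

17 in 2 cells must be {8,9}.
(1,1) = 10 − 1 = 9 completes the 10 across.
(2,1) = 17 − 9 = 8 completes the 17 across.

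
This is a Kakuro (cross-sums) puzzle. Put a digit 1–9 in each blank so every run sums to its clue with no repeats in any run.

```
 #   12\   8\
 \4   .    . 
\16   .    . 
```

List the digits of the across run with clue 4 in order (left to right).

4 in 2 cells must be {1,3}; 16 in 2 cells must be {7,9}.
The 4 across and the 12 down share only 3, so R1C1 = 3.
R1C2 = 4 − 3 = 1 completes the 4 across.
R2C1 = 12 − 3 = 9 completes the 12 down.
R2C2 = 16 − 9 = 7 completes the 16 across.

3, 1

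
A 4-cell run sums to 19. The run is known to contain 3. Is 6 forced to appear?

No

Counterexample: {1,3,7,8} sums to 19 under that restriction without using 6.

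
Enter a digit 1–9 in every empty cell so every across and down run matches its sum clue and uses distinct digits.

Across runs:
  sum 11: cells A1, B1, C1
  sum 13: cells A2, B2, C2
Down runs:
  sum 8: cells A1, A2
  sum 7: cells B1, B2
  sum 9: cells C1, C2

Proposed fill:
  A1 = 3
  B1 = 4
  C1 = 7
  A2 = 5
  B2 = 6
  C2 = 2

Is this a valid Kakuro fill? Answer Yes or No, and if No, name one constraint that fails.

No — the across run A1–C1 sums to 14, not 11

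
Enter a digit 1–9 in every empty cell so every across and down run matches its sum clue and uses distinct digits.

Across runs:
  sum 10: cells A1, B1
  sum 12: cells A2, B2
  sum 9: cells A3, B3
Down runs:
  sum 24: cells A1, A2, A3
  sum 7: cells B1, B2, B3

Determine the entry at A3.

24 in 3 cells must be {7,8,9}; 7 in 3 cells must be {1,2,4}.
The 12 across and the 7 down share only 4, so B2 = 4.
A2 = 12 − 4 = 8 completes the 12 across.
Given what's placed, A3 must be 7 to fit the 9 across and 24 down.
B3 = 9 − 7 = 2 completes the 9 across.
A1 = 24 − 15 = 9 completes the 24 down.
B1 = 10 − 9 = 1 completes the 10 across.

7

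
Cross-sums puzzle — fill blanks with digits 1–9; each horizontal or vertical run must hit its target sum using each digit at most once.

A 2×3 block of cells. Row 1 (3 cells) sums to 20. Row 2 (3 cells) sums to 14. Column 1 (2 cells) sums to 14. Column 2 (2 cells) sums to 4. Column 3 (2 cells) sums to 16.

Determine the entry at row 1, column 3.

9

4 in 2 cells must be {1,3}; 16 in 2 cells must be {7,9}.
The 20 across and the 4 down share only 3, so (1,2) = 3.
Given what's placed, (1,3) must be 9 to fit the 20 across and 16 down.
(2,2) = 4 − 3 = 1 completes the 4 down.
(2,3) = 16 − 9 = 7 completes the 16 down.
(1,1) = 20 − 12 = 8 completes the 20 across.
(2,1) = 14 − 8 = 6 completes the 14 across.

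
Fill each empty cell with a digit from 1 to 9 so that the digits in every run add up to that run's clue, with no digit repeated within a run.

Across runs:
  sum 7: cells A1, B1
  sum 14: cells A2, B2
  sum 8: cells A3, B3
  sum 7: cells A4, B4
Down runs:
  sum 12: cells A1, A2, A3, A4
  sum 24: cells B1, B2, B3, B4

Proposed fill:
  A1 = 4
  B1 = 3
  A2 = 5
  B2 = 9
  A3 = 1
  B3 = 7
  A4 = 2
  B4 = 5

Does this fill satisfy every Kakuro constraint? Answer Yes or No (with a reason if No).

Yes

Across: 4+3=7; 5+9=14; 1+7=8; 2+5=7. Down: 4+5+1+2=12; 3+9+7+5=24. No digit repeats within any run.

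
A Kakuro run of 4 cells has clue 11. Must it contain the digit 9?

No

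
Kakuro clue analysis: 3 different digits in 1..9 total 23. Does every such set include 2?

The only way to make 23 from 3 distinct digits is {6,8,9}, which does not contain 2.

No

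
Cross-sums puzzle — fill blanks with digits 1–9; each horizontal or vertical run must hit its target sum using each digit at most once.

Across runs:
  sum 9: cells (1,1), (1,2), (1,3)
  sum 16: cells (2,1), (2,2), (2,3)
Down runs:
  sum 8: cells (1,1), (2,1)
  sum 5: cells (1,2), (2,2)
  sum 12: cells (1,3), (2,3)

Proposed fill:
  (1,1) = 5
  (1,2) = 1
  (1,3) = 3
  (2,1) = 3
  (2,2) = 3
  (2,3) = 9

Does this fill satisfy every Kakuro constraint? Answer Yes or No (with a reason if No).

No — the down run (1,2)–(2,2) sums to 4, not 5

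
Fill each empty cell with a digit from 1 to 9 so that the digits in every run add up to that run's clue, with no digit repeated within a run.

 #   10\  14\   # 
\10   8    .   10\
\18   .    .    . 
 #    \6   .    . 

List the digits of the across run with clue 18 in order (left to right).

R1C2 = 10 − 8 = 2 completes the 10 across.
R2C1 = 10 − 8 = 2 completes the 10 down.
Nothing is forced directly, so branch on R3C2, whose candidates are 4 or 5. If R3C2 = 4: then R2C2 would have to be in {7,9} for the 18 across but in {8} for the 14 down — contradiction. So R3C2 = 5.
R2C2 = 14 − 7 = 7 completes the 14 down.
R2C3 = 18 − 9 = 9 completes the 18 across.
R3C3 = 6 − 5 = 1 completes the 6 across.

2, 7, 9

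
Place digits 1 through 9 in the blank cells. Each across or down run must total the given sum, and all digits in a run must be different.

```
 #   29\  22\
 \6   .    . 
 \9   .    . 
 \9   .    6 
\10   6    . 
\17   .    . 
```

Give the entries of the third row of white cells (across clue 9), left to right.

17 in 2 cells must be {8,9}.
R3C1 = 9 − 6 = 3 completes the 9 across.

3 6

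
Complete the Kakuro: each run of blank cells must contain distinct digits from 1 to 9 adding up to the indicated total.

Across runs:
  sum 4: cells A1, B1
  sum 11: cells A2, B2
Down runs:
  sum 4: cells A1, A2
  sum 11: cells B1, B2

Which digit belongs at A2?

3

4 in 2 cells must be {1,3}.
The 4 across and the 11 down share only 3, so B1 = 3.
The 11 across and the 4 down share only 3, so A2 = 3.
B2 = 11 − 3 = 8 completes the 11 across.
A1 = 4 − 3 = 1 completes the 4 across.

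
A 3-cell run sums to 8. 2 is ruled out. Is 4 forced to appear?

Yes

The only way to make 8 from 3 distinct digits under that restriction is {1,3,4}, which contains 4.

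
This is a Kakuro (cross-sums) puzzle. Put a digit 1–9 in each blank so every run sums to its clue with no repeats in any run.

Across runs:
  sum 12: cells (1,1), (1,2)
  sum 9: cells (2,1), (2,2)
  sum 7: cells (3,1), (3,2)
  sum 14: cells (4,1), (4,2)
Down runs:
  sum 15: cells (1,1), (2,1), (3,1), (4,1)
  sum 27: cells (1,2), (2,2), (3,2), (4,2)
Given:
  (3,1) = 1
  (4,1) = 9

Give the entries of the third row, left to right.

(1,1) = 3: the only remaining digit allowed by both the 12 across and the 15 down.
(1,2) = 12 − 3 = 9 completes the 12 across.
(2,1) = 15 − 13 = 2 completes the 15 down.
(2,2) = 9 − 2 = 7 completes the 9 across.
(3,2) = 7 − 1 = 6 completes the 7 across.
(4,2) = 14 − 9 = 5 completes the 14 across.

1 6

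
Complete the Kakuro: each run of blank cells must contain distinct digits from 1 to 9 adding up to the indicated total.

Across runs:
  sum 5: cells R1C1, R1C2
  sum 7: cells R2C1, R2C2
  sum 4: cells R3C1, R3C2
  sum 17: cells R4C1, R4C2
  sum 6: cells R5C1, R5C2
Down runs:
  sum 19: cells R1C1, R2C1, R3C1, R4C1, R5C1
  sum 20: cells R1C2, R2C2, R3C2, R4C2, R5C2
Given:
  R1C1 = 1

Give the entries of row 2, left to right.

2 5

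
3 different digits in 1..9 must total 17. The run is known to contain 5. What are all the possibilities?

3 distinct digits from 1–9 sum between 6 and 24.
Keeping only sets containing 5.

{3,5,9}; {4,5,8}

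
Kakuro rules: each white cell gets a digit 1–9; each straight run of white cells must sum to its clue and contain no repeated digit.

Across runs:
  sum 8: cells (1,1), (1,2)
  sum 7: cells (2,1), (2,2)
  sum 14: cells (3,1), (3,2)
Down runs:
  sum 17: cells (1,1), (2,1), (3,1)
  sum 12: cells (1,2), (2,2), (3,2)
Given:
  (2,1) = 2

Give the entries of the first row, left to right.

7 1

(2,2) = 7 − 2 = 5 completes the 7 across.
(3,2) = 6: the only remaining digit allowed by both the 14 across and the 12 down.
(1,2) = 12 − 11 = 1 completes the 12 down.
(3,1) = 14 − 6 = 8 completes the 14 across.
(1,1) = 8 − 1 = 7 completes the 8 across.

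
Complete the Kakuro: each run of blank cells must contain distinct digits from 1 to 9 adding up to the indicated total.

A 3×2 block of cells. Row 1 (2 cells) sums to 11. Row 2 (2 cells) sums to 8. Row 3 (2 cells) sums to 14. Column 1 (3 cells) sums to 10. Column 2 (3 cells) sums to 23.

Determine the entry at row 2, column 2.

6

23 in 3 cells must be {6,8,9}.
The 8 across and the 23 down share only 6, so (2,2) = 6.
(2,1) = 8 − 6 = 2 completes the 8 across.
Given what's placed, (3,1) must be 5 to fit the 14 across and 10 down.
(3,2) = 14 − 5 = 9 completes the 14 across.
(1,1) = 10 − 7 = 3 completes the 10 down.
(1,2) = 11 − 3 = 8 completes the 11 across.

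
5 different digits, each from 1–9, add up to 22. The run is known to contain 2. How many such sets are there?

5 distinct digits from 1–9 sum between 15 and 35.
Keeping only sets containing 2.
Enumerating: {1,2,3,7,9}, {1,2,4,6,9}, {1,2,4,7,8}, {1,2,5,6,8}, {2,3,4,5,8}, {2,3,4,6,7}.

6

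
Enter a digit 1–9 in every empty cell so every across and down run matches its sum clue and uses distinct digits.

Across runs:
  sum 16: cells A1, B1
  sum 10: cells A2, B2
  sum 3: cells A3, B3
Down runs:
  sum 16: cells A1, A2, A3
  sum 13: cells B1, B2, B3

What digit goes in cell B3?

2

16 in 2 cells must be {7,9}; 3 in 2 cells must be {1,2}.
Nothing is forced directly, so branch on A1, whose candidates are 7 or 9. If A1 = 7: that forces B1 = 9, A3 = 1, after which B3 would have to be in {2} for the 3 across but in {1,3} for the 13 down — contradiction. So A1 = 9.
B1 = 16 − 9 = 7 completes the 16 across.
Nothing is forced directly, so branch on A3, whose candidates are 1 or 2. If A3 = 2: then A2 would have to be in {1,2,3,4,6,7,8,9} for the 10 across but in {5} for the 16 down — contradiction. So A3 = 1.
A2 = 16 − 10 = 6 completes the 16 down.
B2 = 10 − 6 = 4 completes the 10 across.
B3 = 3 − 1 = 2 completes the 3 across.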